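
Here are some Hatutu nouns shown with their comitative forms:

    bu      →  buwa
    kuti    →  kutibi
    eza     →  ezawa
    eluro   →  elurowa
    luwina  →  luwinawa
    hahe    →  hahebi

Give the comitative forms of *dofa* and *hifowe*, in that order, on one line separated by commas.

dofawa, hifowebi

The suffix is conditioned by the last vowel: -bi when the last vowel of the stem is a front vowel (*kuti*, *hahe*); -wa when the last vowel of the stem is a back vowel (*bu*, *eza*, *eluro*, *luwina*).
*dofa*: last vowel = /a/, a back vowel → -wa → *dofawa*.
*hifowe*: last vowel = /e/, a front vowel → -bi → *hifowebi*.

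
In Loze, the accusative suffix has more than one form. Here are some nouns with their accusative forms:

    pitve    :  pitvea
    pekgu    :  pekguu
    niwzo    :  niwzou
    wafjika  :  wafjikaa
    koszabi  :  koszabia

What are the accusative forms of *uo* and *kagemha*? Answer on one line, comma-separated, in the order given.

The alternation tracks the last vowel of the stem — -u when the last vowel of the stem is a rounded vowel (*pekgu*, *niwzo*); -a when the last vowel of the stem is an unrounded vowel (*pitve*, *wafjika*, *koszabi*).
The last vowel of *uo* is /o/, which is a rounded vowel, so the suffix is -u, giving *uou*.
*kagemha* — last vowel /a/ (an unrounded vowel) → -a → *kagemhaa*.

uou, kagemhaa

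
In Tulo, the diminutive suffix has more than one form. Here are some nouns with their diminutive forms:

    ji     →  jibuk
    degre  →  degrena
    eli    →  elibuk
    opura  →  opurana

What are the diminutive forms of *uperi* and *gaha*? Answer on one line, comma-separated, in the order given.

The suffix is conditioned by the last vowel: -buk when the last vowel of the stem is a high vowel (*ji*, *eli*); -na when the last vowel of the stem is a non-high vowel (*degre*, *opura*).
*uperi*: last vowel = /i/, a high vowel → -buk → *uperibuk*.
*gaha*: last vowel = /a/, a non-high vowel → -na → *gahana*.

uperibuk, gahana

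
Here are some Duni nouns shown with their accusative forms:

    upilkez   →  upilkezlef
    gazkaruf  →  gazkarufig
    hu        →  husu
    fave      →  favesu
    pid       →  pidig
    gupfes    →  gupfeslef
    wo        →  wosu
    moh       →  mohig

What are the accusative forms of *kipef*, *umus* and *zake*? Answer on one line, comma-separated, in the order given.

kipefig, umuslef, zakesu

The suffix is conditioned by the final sound: -lef when the stem ends in a sibilant (*upilkez*, *gupfes*); -ig when the stem ends in a non-sibilant consonant (*gazkaruf*, *pid*, *moh*); -su when the stem ends in a vowel (*hu*, *fave*, *wo*).
*kipef* — final sound /f/ (a non-sibilant consonant) → -ig → *kipefig*.
Since the final sound of *umus* is /s/ (a sibilant), it takes -lef, giving *umuslef*.
*zake* — final sound /e/ (a vowel) → -su → *zakesu*.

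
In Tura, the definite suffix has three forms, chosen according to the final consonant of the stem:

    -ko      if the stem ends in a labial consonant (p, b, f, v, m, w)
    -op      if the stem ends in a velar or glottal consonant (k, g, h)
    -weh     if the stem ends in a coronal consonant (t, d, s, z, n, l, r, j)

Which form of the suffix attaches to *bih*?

*bih*: final consonant = /h/, velar/glottal → -op.

-op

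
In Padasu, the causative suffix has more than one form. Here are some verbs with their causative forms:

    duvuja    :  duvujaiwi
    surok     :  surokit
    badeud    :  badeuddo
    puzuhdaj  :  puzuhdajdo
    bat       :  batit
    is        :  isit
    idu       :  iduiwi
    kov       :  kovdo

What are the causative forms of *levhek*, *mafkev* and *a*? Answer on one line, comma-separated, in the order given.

levhekit, mafkevdo, aiwi

The pattern is voicing of the final sound: -it when the stem ends in a voiceless consonant (*surok*, *bat*, *is*); -do when the stem ends in a voiced consonant (*badeud*, *puzuhdaj*, *kov*); -iwi when the stem ends in a vowel (*duvuja*, *idu*).
*levhek*: final sound = /k/, a voiceless consonant → -it → *levhekit*.
*mafkev*: final sound = /v/, a voiced consonant → -do → *mafkevdo*.
The final sound of *a* is /a/, which is a vowel, so the suffix is -iwi, giving *aiwi*.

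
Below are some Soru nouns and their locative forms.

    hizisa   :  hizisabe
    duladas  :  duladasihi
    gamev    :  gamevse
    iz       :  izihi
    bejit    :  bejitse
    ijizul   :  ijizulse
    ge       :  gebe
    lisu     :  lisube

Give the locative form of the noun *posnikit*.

Looking at the final sound of each stem: -ihi when the stem ends in a sibilant (*duladas*, *iz*); -se when the stem ends in a non-sibilant consonant (*gamev*, *bejit*, *ijizul*); -be when the stem ends in a vowel (*hizisa*, *ge*, *lisu*).
*posnikit* — final sound /t/ (a non-sibilant consonant) → -se → *posnikitse*.

posnikitse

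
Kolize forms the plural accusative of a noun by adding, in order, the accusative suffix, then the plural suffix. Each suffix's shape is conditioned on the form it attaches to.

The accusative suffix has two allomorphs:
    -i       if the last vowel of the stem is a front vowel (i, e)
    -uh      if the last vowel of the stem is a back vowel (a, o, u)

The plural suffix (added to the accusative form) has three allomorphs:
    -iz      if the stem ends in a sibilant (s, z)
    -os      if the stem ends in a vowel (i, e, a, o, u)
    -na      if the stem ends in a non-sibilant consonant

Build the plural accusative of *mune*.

*mune* — last vowel /e/ (a front vowel) → -i → *munei*.
The accusative form *munei* — final sound /i/ (a vowel) → -os → *muneios*.

muneios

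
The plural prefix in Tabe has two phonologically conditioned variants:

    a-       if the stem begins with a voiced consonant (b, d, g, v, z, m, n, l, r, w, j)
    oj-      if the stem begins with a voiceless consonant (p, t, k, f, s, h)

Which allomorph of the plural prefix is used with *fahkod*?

oj-

The first consonant of *fahkod* is /f/, which is voiceless, so the prefix is oj-.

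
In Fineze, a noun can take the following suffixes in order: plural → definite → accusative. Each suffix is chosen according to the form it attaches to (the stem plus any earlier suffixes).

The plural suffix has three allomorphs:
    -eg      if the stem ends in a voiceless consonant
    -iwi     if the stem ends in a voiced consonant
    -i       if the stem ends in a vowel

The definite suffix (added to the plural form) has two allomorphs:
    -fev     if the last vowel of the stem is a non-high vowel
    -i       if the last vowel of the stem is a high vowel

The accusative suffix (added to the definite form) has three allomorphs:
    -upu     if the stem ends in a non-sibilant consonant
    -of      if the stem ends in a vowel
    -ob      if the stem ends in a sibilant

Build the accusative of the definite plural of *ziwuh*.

ziwuhegfevupu

*ziwuh* — final sound /h/ (a voiceless consonant) → -eg → *ziwuheg*.
Since the last vowel of the plural form *ziwuheg* is /e/ (a non-high vowel), it takes -fev, giving *ziwuhegfev*.
The definite form *ziwuhegfev* — final sound /v/ (a non-sibilant consonant) → -upu → *ziwuhegfevupu*.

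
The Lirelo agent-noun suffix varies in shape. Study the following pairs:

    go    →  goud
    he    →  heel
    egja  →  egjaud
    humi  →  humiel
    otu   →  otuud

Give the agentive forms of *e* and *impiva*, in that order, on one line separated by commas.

The suffix is conditioned by the last vowel: -el when the last vowel of the stem is a front vowel (*he*, *humi*); -ud when the last vowel of the stem is a back vowel (*go*, *egja*, *otu*).
Since the last vowel of *e* is /e/ (a front vowel), it takes -el, giving *eel*.
Since the last vowel of *impiva* is /a/ (a back vowel), it takes -ud, giving *impivaud*.

eel, impivaud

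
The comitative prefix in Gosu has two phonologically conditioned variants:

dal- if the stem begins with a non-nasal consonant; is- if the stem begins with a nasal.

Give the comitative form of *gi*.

dalgi

*gi* — first consonant /g/ (non-nasal) → dal- → *dalgi*.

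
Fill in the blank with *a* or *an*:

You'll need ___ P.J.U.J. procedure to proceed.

a

The indefinite article is chosen by the initial *sound* of the following word, not its spelling.
The initialism *P.J.U.J.* is read letter by letter; the first letter, P, is pronounced /piː/, which begins with a consonant sound.
So the article is *a*: You'll need a P.J.U.J. procedure to proceed.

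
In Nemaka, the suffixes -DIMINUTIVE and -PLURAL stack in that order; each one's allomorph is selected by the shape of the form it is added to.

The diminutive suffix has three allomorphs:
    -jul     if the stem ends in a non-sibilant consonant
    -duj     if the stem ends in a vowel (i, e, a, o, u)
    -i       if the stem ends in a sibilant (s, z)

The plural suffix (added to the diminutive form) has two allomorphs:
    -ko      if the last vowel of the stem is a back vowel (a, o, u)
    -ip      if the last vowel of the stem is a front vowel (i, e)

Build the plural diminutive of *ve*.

vedujko

*ve*: final sound = /e/, a vowel → -duj → *veduj*.
Since the last vowel of the diminutive form *veduj* is /u/ (a back vowel), it takes -ko, giving *vedujko*.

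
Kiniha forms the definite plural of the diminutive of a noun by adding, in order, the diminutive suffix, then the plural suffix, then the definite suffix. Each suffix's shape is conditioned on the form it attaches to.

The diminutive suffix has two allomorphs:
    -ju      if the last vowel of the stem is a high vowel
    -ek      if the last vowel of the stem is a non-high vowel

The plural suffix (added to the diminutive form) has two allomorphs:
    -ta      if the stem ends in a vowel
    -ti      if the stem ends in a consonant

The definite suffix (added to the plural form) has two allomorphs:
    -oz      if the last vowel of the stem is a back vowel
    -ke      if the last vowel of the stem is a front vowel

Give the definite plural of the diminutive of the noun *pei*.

peijutaoz

*pei*: last vowel = /i/, a high vowel → -ju → *peiju*.
The diminutive form *peiju*: final sound = /u/, a vowel → -ta → *peijuta*.
The plural form *peijuta* — last vowel /a/ (a back vowel) → -oz → *peijutaoz*.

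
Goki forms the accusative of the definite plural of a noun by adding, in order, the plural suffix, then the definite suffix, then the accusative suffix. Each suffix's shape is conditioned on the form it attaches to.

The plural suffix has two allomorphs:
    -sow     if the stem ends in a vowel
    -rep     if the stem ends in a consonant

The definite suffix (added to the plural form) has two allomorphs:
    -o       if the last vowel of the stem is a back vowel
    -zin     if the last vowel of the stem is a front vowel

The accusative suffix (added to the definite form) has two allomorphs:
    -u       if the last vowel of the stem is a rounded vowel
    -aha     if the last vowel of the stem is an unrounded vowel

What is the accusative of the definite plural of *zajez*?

zajezrepzinaha

*zajez* — final sound /z/ (a consonant) → -rep → *zajezrep*.
The plural form *zajezrep*: last vowel = /e/, a front vowel → -zin → *zajezrepzin*.
The definite form *zajezrepzin*: last vowel = /i/, an unrounded vowel → -aha → *zajezrepzinaha*.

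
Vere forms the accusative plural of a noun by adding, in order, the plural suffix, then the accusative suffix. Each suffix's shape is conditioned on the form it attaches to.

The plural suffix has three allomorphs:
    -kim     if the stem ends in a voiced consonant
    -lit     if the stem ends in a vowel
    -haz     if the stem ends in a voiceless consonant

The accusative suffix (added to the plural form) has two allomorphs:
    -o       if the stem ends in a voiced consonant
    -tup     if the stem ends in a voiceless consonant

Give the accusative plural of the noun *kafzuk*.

kafzukhazo

*kafzuk*: final sound = /k/, a voiceless consonant → -haz → *kafzukhaz*.
The plural form *kafzukhaz*: final consonant = /z/, voiced → -o → *kafzukhazo*.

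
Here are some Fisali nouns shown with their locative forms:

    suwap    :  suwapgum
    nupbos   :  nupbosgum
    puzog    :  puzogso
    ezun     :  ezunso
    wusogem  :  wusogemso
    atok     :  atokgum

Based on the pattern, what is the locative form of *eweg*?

ewegso

Looking at the final consonant of each stem: -gum when the stem ends in a voiceless consonant (*suwap*, *nupbos*, *atok*); -so when the stem ends in a voiced consonant (*puzog*, *ezun*, *wusogem*).
Since the final consonant of *eweg* is /g/ (voiced), it takes -so, giving *ewegso*.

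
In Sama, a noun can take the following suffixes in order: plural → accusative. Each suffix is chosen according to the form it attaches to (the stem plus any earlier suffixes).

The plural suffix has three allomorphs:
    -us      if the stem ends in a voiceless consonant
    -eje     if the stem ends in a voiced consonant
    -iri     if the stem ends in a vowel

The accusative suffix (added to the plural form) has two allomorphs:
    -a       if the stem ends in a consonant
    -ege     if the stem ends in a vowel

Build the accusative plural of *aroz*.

Since the final sound of *aroz* is /z/ (a voiced consonant), it takes -eje, giving *arozeje*.
The final sound of the plural form *arozeje* is /e/, which is a vowel, so the accusative suffix is -ege, giving *arozejeege*.

arozejeege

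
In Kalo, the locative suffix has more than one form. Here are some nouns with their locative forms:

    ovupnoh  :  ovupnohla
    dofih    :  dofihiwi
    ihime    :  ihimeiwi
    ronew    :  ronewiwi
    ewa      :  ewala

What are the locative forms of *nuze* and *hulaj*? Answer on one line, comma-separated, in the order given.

The pattern is front/back vowel harmony: -iwi when the last vowel of the stem is a front vowel (*dofih*, *ihime*, *ronew*); -la when the last vowel of the stem is a back vowel (*ovupnoh*, *ewa*).
Since the last vowel of *nuze* is /e/ (a front vowel), it takes -iwi, giving *nuzeiwi*.
Since the last vowel of *hulaj* is /a/ (a back vowel), it takes -la, giving *hulajla*.

nuzeiwi, hulajla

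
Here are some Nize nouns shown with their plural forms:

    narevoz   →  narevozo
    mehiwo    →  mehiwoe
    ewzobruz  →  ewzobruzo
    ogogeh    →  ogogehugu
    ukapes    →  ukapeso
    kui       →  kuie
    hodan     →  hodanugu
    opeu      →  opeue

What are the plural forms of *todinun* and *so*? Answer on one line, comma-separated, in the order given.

todinunugu, soe

The pattern is sibilance of the final sound: -o when the stem ends in a sibilant (*narevoz*, *ewzobruz*, *ukapes*); -ugu when the stem ends in a non-sibilant consonant (*ogogeh*, *hodan*); -e when the stem ends in a vowel (*mehiwo*, *kui*, *opeu*).
Since the final sound of *todinun* is /n/ (a non-sibilant consonant), it takes -ugu, giving *todinunugu*.
*so*: final sound = /o/, a vowel → -e → *soe*.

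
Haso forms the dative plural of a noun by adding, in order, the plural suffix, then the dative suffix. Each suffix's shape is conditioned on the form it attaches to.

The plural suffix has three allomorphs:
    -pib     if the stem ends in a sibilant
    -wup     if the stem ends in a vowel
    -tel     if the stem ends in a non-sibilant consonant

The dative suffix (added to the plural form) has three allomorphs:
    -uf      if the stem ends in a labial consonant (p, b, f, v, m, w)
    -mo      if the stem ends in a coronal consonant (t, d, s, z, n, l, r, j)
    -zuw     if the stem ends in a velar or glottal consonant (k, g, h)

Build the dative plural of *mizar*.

mizartelmo

Since the final sound of *mizar* is /r/ (a non-sibilant consonant), it takes -tel, giving *mizartel*.
The plural form *mizartel* — final consonant /l/ (coronal) → -mo → *mizartelmo*.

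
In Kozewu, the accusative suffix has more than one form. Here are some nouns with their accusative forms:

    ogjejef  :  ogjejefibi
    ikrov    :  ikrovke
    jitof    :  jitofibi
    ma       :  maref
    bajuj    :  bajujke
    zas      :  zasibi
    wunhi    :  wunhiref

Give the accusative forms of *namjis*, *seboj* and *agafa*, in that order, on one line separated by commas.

The suffix is conditioned by the final sound: -ibi when the stem ends in a voiceless consonant (*ogjejef*, *jitof*, *zas*); -ke when the stem ends in a voiced consonant (*ikrov*, *bajuj*); -ref when the stem ends in a vowel (*ma*, *wunhi*).
*namjis* — final sound /s/ (a voiceless consonant) → -ibi → *namjisibi*.
*seboj* — final sound /j/ (a voiced consonant) → -ke → *sebojke*.
*agafa* — final sound /a/ (a vowel) → -ref → *agafaref*.

namjisibi, sebojke, agafaref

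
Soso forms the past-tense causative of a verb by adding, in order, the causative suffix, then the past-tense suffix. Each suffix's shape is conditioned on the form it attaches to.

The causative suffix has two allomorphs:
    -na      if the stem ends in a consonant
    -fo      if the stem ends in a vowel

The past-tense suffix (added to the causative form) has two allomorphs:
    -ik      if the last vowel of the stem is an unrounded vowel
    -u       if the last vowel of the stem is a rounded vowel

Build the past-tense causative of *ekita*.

*ekita* — final sound /a/ (a vowel) → -fo → *ekitafo*.
Since the last vowel of the causative form *ekitafo* is /o/ (a rounded vowel), it takes -u, giving *ekitafou*.

ekitafou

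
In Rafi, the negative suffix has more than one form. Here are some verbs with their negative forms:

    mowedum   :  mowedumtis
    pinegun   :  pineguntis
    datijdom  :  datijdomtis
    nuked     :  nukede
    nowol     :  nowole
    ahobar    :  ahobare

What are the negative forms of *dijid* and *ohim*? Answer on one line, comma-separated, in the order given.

The pattern is nasality of the final consonant: -tis when the stem ends in a nasal (*mowedum*, *pinegun*, *datijdom*); -e when the stem ends in a non-nasal consonant (*nuked*, *nowol*, *ahobar*).
Since the final consonant of *dijid* is /d/ (non-nasal), it takes -e, giving *dijide*.
The final consonant of *ohim* is /m/, which is a nasal, so the suffix is -tis, giving *ohimtis*.

dijide, ohimtis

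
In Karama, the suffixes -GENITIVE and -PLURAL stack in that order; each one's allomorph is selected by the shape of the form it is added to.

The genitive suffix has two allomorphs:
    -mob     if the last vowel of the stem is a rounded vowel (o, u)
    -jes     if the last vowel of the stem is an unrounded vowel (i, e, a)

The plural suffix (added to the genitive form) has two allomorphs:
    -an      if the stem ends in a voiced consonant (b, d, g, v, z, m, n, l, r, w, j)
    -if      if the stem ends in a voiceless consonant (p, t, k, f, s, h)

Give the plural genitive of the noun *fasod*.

*fasod* — last vowel /o/ (a rounded vowel) → -mob → *fasodmob*.
The genitive form *fasodmob* — final consonant /b/ (voiced) → -an → *fasodmoban*.

fasodmoban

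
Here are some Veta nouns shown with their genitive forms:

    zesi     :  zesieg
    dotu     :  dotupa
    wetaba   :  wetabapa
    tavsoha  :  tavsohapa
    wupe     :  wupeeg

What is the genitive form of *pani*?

panieg

The suffix is conditioned by the last vowel: -eg when the last vowel of the stem is a front vowel (*zesi*, *wupe*); -pa when the last vowel of the stem is a back vowel (*dotu*, *wetaba*, *tavsoha*).
Since the last vowel of *pani* is /i/ (a front vowel), it takes -eg, giving *panieg*.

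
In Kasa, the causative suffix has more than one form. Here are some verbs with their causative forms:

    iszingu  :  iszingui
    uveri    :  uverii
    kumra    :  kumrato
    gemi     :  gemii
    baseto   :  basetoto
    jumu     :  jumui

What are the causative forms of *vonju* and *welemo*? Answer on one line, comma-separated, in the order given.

vonjui, welemoto

The suffix is conditioned by the last vowel: -i when the last vowel of the stem is a high vowel (*iszingu*, *uveri*, *gemi*, *jumu*); -to when the last vowel of the stem is a non-high vowel (*kumra*, *baseto*).
*vonju* — last vowel /u/ (a high vowel) → -i → *vonjui*.
Since the last vowel of *welemo* is /o/ (a non-high vowel), it takes -to, giving *welemoto*.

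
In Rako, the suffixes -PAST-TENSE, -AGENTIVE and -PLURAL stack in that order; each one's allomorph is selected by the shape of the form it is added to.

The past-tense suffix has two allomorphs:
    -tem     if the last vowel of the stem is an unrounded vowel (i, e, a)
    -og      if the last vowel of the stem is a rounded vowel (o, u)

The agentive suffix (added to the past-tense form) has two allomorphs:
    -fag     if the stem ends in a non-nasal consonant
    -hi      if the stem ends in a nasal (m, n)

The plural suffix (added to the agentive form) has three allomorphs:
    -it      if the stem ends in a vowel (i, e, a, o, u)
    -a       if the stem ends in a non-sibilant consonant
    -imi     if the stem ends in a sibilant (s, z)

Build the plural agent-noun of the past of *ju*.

The last vowel of *ju* is /u/, which is a rounded vowel, so the past-tense suffix is -og, giving *juog*.
The final consonant of the past-tense form *juog* is /g/, which is non-nasal, so the agentive suffix is -fag, giving *juogfag*.
The final sound of the agentive form *juogfag* is /g/, which is a non-sibilant consonant, so the plural suffix is -a, giving *juogfaga*.

juogfaga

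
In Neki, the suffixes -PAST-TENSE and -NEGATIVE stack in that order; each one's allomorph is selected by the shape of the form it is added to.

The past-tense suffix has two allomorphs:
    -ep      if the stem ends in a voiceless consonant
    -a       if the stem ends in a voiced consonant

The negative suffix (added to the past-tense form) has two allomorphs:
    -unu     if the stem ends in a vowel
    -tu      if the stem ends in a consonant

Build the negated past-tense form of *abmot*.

The final consonant of *abmot* is /t/, which is voiceless, so the past-tense suffix is -ep, giving *abmotep*.
Since the final sound of the past-tense form *abmotep* is /p/ (a consonant), it takes -tu, giving *abmoteptu*.

abmoteptu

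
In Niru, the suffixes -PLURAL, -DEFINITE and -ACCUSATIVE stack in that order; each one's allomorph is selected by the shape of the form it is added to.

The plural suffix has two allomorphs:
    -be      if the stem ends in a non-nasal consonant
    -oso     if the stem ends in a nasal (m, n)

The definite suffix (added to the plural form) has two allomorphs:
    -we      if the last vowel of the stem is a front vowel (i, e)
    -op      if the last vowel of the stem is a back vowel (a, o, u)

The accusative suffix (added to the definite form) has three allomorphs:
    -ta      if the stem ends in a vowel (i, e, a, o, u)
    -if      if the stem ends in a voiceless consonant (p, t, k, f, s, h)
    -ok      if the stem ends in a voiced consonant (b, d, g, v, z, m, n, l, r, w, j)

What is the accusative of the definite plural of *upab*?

upabbeweta

*upab*: final consonant = /b/, non-nasal → -be → *upabbe*.
Since the last vowel of the plural form *upabbe* is /e/ (a front vowel), it takes -we, giving *upabbewe*.
The definite form *upabbewe*: final sound = /e/, a vowel → -ta → *upabbeweta*.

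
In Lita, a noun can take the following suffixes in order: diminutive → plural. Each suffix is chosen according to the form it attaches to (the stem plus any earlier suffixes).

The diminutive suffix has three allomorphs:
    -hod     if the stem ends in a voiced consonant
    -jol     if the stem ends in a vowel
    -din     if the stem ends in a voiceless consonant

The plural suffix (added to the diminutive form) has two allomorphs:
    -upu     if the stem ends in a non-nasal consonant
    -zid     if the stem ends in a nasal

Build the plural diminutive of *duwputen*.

duwputenhodupu

*duwputen* — final sound /n/ (a voiced consonant) → -hod → *duwputenhod*.
Since the final consonant of the diminutive form *duwputenhod* is /d/ (non-nasal), it takes -upu, giving *duwputenhodupu*.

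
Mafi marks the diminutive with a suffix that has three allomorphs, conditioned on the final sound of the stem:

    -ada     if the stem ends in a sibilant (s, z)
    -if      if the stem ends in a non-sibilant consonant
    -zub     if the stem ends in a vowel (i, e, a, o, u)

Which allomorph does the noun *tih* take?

*tih* — final sound /h/ (a non-sibilant consonant) → -if.

-if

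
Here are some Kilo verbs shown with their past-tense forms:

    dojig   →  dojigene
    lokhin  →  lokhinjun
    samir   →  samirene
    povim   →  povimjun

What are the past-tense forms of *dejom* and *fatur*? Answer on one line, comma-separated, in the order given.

The pattern is nasality of the final consonant: -jun when the stem ends in a nasal (*lokhin*, *povim*); -ene when the stem ends in a non-nasal consonant (*dojig*, *samir*).
The final consonant of *dejom* is /m/, which is a nasal, so the suffix is -jun, giving *dejomjun*.
Since the final consonant of *fatur* is /r/ (non-nasal), it takes -ene, giving *faturene*.

dejomjun, faturene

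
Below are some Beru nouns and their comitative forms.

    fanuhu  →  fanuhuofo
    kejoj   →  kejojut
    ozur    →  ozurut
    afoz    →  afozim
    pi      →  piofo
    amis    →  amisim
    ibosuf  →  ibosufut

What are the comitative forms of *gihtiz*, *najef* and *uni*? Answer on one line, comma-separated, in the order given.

gihtizim, najefut, uniofo

The pattern is sibilance of the final sound: -im when the stem ends in a sibilant (*afoz*, *amis*); -ut when the stem ends in a non-sibilant consonant (*kejoj*, *ozur*, *ibosuf*); -ofo when the stem ends in a vowel (*fanuhu*, *pi*).
*gihtiz*: final sound = /z/, a sibilant → -im → *gihtizim*.
Since the final sound of *najef* is /f/ (a non-sibilant consonant), it takes -ut, giving *najefut*.
Since the final sound of *uni* is /i/ (a vowel), it takes -ofo, giving *uniofo*.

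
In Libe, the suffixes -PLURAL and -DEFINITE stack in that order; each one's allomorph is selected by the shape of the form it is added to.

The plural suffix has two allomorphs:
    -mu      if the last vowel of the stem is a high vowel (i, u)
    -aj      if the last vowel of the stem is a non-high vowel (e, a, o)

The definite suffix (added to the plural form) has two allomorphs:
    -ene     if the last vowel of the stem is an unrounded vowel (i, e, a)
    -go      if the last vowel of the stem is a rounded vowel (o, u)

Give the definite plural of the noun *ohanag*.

ohanagajene

Since the last vowel of *ohanag* is /a/ (a non-high vowel), it takes -aj, giving *ohanagaj*.
Since the last vowel of the plural form *ohanagaj* is /a/ (an unrounded vowel), it takes -ene, giving *ohanagajene*.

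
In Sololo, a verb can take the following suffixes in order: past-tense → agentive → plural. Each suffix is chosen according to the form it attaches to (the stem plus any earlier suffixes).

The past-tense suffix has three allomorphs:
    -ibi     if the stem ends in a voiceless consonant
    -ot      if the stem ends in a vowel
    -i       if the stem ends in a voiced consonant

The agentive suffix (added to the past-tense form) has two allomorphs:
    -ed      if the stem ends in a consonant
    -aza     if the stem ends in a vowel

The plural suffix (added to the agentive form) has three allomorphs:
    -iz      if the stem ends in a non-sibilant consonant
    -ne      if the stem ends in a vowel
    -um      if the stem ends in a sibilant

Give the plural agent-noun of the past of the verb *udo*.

udootediz

*udo* — final sound /o/ (a vowel) → -ot → *udoot*.
The final sound of the past-tense form *udoot* is /t/, which is a consonant, so the agentive suffix is -ed, giving *udooted*.
The agentive form *udooted* — final sound /d/ (a non-sibilant consonant) → -iz → *udootediz*.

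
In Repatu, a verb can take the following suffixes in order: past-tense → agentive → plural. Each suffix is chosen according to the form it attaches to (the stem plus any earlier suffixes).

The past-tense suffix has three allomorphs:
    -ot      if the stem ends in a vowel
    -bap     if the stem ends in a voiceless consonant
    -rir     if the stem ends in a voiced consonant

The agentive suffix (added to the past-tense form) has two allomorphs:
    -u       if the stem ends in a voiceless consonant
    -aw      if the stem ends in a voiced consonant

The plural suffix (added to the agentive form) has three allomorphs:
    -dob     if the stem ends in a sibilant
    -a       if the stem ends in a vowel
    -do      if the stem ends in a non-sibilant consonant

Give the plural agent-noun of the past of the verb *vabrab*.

*vabrab*: final sound = /b/, a voiced consonant → -rir → *vabrabrir*.
Since the final consonant of the past-tense form *vabrabrir* is /r/ (voiced), it takes -aw, giving *vabrabriraw*.
The agentive form *vabrabriraw* — final sound /w/ (a non-sibilant consonant) → -do → *vabrabrirawdo*.

vabrabrirawdo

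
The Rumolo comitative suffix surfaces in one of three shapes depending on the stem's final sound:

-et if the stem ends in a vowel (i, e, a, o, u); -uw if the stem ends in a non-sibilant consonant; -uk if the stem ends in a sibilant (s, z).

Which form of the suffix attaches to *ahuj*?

*ahuj*: final sound = /j/, a non-sibilant consonant → -uw.

-uw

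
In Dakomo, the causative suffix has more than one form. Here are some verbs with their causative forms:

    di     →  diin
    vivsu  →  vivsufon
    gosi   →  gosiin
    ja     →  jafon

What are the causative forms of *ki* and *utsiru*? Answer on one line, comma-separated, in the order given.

The alternation tracks the last vowel of the stem — -in when the last vowel of the stem is a front vowel (*di*, *gosi*); -fon when the last vowel of the stem is a back vowel (*vivsu*, *ja*).
The last vowel of *ki* is /i/, which is a front vowel, so the suffix is -in, giving *kiin*.
*utsiru*: last vowel = /u/, a back vowel → -fon → *utsirufon*.

kiin, utsirufon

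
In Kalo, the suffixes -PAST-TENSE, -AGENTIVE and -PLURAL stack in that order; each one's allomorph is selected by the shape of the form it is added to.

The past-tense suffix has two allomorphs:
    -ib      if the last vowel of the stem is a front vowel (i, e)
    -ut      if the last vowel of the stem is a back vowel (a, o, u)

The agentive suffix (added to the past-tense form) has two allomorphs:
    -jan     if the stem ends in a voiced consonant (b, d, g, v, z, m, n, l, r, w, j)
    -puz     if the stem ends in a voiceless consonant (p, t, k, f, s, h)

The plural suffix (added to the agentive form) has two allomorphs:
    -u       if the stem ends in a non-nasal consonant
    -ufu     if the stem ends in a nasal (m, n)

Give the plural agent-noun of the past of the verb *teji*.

Since the last vowel of *teji* is /i/ (a front vowel), it takes -ib, giving *tejiib*.
The past-tense form *tejiib*: final consonant = /b/, voiced → -jan → *tejiibjan*.
The agentive form *tejiibjan* — final consonant /n/ (a nasal) → -ufu → *tejiibjanufu*.

tejiibjanufu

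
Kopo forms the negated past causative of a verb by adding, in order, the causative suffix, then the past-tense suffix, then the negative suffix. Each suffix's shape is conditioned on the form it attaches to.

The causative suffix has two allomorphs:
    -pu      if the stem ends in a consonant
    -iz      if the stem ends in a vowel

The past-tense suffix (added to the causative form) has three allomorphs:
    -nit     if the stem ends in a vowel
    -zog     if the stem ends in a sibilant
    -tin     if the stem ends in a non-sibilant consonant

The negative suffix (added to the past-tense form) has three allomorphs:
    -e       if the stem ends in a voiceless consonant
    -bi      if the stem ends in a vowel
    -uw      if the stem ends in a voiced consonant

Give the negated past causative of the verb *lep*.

leppunite

*lep* — final sound /p/ (a consonant) → -pu → *leppu*.
Since the final sound of the causative form *leppu* is /u/ (a vowel), it takes -nit, giving *leppunit*.
The past-tense form *leppunit*: final sound = /t/, a voiceless consonant → -e → *leppunite*.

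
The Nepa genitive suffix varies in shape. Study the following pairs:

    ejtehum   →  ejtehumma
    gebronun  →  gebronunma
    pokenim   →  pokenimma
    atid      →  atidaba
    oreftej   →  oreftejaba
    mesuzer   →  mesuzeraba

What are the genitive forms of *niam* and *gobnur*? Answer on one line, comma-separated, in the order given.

niamma, gobnuraba

The pattern is nasality of the final consonant: -ma when the stem ends in a nasal (*ejtehum*, *gebronun*, *pokenim*); -aba when the stem ends in a non-nasal consonant (*atid*, *oreftej*, *mesuzer*).
Since the final consonant of *niam* is /m/ (a nasal), it takes -ma, giving *niamma*.
*gobnur*: final consonant = /r/, non-nasal → -aba → *gobnuraba*.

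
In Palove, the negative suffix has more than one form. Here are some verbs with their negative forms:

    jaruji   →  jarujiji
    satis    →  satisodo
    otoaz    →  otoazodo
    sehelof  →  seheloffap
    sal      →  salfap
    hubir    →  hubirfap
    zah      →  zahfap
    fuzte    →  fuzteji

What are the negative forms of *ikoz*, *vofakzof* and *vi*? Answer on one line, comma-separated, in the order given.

ikozodo, vofakzoffap, viji

The pattern is sibilance of the final sound: -odo when the stem ends in a sibilant (*satis*, *otoaz*); -fap when the stem ends in a non-sibilant consonant (*sehelof*, *sal*, *hubir*, *zah*); -ji when the stem ends in a vowel (*jaruji*, *fuzte*).
*ikoz*: final sound = /z/, a sibilant → -odo → *ikozodo*.
The final sound of *vofakzof* is /f/, which is a non-sibilant consonant, so the suffix is -fap, giving *vofakzoffap*.
The final sound of *vi* is /i/, which is a vowel, so the suffix is -ji, giving *viji*.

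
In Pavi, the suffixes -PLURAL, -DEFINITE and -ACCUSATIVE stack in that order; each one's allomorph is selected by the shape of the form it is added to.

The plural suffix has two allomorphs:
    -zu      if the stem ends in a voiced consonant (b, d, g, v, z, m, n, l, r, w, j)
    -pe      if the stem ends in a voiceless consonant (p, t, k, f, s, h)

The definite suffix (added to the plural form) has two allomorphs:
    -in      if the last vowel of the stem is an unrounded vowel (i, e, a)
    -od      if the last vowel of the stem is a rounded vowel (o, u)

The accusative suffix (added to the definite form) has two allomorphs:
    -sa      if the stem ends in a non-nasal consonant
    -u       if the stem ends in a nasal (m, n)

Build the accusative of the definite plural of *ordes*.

Since the final consonant of *ordes* is /s/ (voiceless), it takes -pe, giving *ordespe*.
The plural form *ordespe*: last vowel = /e/, an unrounded vowel → -in → *ordespein*.
Since the final consonant of the definite form *ordespein* is /n/ (a nasal), it takes -u, giving *ordespeinu*.

ordespeinu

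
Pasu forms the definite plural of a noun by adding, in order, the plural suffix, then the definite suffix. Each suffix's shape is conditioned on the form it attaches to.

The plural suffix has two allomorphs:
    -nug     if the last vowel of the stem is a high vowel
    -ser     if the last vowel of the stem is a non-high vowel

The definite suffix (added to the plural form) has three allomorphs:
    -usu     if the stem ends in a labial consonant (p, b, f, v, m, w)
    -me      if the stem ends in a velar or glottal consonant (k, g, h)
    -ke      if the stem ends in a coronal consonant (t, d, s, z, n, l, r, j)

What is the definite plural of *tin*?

The last vowel of *tin* is /i/, which is a high vowel, so the plural suffix is -nug, giving *tinnug*.
The plural form *tinnug*: final consonant = /g/, velar/glottal → -me → *tinnugme*.

tinnugme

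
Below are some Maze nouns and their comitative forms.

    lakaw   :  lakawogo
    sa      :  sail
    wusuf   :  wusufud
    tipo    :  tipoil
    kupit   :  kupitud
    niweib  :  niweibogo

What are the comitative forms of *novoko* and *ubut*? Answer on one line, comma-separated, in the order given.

novokoil, ubutud

The pattern is voicing of the final sound: -ud when the stem ends in a voiceless consonant (*wusuf*, *kupit*); -ogo when the stem ends in a voiced consonant (*lakaw*, *niweib*); -il when the stem ends in a vowel (*sa*, *tipo*).
Since the final sound of *novoko* is /o/ (a vowel), it takes -il, giving *novokoil*.
The final sound of *ubut* is /t/, which is a voiceless consonant, so the suffix is -ud, giving *ubutud*.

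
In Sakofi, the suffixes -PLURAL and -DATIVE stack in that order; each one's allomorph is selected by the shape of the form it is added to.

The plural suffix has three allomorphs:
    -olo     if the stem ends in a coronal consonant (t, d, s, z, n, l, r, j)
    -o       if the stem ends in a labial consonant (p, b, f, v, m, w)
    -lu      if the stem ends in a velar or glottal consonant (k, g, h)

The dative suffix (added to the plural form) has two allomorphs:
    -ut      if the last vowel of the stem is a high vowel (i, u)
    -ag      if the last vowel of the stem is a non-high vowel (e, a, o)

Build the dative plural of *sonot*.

sonotoloag

Since the final consonant of *sonot* is /t/ (coronal), it takes -olo, giving *sonotolo*.
The last vowel of the plural form *sonotolo* is /o/, which is a non-high vowel, so the dative suffix is -ag, giving *sonotoloag*.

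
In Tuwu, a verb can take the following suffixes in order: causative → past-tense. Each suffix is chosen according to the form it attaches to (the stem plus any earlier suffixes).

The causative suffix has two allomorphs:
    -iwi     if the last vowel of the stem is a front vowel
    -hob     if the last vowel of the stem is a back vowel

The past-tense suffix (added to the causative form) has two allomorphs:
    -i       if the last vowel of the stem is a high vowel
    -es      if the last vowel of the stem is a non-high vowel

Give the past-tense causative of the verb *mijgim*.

mijgimiwii

*mijgim* — last vowel /i/ (a front vowel) → -iwi → *mijgimiwi*.
The causative form *mijgimiwi* — last vowel /i/ (a high vowel) → -i → *mijgimiwii*.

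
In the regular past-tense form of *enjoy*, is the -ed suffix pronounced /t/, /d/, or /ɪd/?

/d/

The stem *enjoy* ends in a voiced sound other than /d/.
The -ed suffix is realized as /ɪd/ after /t, d/; as /t/ after other voiceless consonants; and as /d/ after other voiced sounds.
So -ed on *enjoy* is pronounced /d/.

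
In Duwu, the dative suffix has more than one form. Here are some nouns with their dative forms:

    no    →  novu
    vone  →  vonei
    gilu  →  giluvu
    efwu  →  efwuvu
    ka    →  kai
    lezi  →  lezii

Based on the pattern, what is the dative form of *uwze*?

uwzei

Looking at the last vowel of each stem: -vu when the last vowel of the stem is a rounded vowel (*no*, *gilu*, *efwu*); -i when the last vowel of the stem is an unrounded vowel (*vone*, *ka*, *lezi*).
*uwze*: last vowel = /e/, an unrounded vowel → -i → *uwzei*.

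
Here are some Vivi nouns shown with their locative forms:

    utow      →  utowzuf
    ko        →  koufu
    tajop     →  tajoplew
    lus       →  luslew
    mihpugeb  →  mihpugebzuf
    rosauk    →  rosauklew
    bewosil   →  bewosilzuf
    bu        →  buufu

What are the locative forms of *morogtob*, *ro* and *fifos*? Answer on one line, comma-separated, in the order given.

The pattern is voicing of the final sound: -lew when the stem ends in a voiceless consonant (*tajop*, *lus*, *rosauk*); -zuf when the stem ends in a voiced consonant (*utow*, *mihpugeb*, *bewosil*); -ufu when the stem ends in a vowel (*ko*, *bu*).
*morogtob* — final sound /b/ (a voiced consonant) → -zuf → *morogtobzuf*.
The final sound of *ro* is /o/, which is a vowel, so the suffix is -ufu, giving *roufu*.
*fifos* — final sound /s/ (a voiceless consonant) → -lew → *fifoslew*.

morogtobzuf, roufu, fifoslew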